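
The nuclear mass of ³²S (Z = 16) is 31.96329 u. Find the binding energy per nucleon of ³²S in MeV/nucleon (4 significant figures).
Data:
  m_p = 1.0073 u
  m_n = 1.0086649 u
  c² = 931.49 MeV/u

8.504 MeV/nucleon

Z = 16, so N = A − Z = 32 − 16 = 16.
Mass of separated nucleons = 16(1.0073) + 16(1.0086649) = 16.1168 + 16.1386384 = 32.2554384 u
Δm = 32.2554384 − 31.96329 = 0.2921484 u
Converting to energy: 0.2921484 u × 931.49 MeV/u = 272.133 MeV
Per nucleon: 272.133 / 32 = 8.504 MeV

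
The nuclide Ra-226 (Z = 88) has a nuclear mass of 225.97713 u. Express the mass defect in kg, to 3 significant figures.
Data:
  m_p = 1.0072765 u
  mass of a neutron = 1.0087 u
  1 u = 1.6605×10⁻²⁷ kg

With 88 protons and 138 neutrons (A = 226):
Mass of separated nucleons = 88(1.0072765) + 138(1.0087) = 88.6403320 + 139.2006 = 227.8409320 u
The mass defect is 227.8409320 − 225.97713 = 1.8638020 u.
In SI units: 1.8638020 u × 1.6605×10⁻²⁷ kg/u = 3.0948e-27 kg

3.09e-27 kg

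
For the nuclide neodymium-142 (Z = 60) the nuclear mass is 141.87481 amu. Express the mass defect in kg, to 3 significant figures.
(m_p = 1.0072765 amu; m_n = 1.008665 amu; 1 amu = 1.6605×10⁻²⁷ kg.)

2.11e-27 kg

Σm = 60·m_p + 82·m_n = 60.4365900 + 82.710530 = 143.1471200 amu
The mass defect is 143.1471200 − 141.87481 = 1.2723100 amu.
In SI units: 1.2723100 amu × 1.6605×10⁻²⁷ kg/amu = 2.1127e-27 kg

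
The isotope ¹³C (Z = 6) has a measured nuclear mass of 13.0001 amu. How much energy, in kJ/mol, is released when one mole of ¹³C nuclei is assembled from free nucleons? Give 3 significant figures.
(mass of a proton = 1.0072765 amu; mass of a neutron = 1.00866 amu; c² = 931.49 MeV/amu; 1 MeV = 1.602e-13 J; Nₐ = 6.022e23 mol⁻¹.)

Z = 6, so N = A − Z = 13 − 6 = 7.
Mass of separated nucleons = 6(1.0072765) + 7(1.00866) = 6.0436590 + 7.06062 = 13.1042790 amu
Δm = 13.1042790 − 13.0001 = 0.1041790 amu
Binding energy = Δm·c² = 0.1041790 × 931.49 MeV/amu = 97.0417 MeV
Per nucleus in joules: 97.0417 MeV × 1.602e-13 J/MeV = 1.5546e-11 J
Per mole: 1.5546e-11 J × 6.022e23 mol⁻¹ = 9.3618e+12 J/mol

9.36e+09 kJ/mol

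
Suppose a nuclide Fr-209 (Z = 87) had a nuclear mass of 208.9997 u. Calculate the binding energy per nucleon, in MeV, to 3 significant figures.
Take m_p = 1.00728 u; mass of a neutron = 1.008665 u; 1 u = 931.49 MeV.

7.54 MeV/nucleon

Z = 87, so N = A − Z = 209 − 87 = 122.
Mass of separated nucleons = 87(1.00728) + 122(1.008665) = 87.63336 + 123.057130 = 210.690490 u
The mass defect is 210.690490 − 208.9997 = 1.690790 u.
Binding energy = Δm·c² = 1.690790 × 931.49 MeV/u = 1574.95 MeV
Per nucleon: 1574.95 / 209 = 7.536 MeV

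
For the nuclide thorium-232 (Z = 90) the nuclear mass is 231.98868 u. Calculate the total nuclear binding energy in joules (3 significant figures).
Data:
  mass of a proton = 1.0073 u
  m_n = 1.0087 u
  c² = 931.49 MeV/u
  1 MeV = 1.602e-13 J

2.84e-10 J

With 90 protons and 142 neutrons (A = 232):
Mass of separated nucleons = 90(1.0073) + 142(1.0087) = 90.6570 + 143.2354 = 233.8924 u
Δm = 233.8924 − 231.98868 = 1.90372 u
E_B = 1.90372 × 931.49 = 1773.30 MeV
In joules: 1773.30 MeV × 1.602e-13 J/MeV = 2.8408e-10 J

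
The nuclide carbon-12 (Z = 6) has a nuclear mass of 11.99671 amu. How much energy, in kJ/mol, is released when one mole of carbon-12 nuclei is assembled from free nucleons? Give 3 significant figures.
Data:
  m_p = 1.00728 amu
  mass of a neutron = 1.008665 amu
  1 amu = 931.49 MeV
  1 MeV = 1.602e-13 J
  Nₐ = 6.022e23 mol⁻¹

8.89e+09 kJ/mol

With 6 protons and 6 neutrons (A = 12):
Mass of separated nucleons = 6(1.00728) + 6(1.008665) = 6.04368 + 6.051990 = 12.095670 amu
Mass defect Δm = 12.095670 − 11.99671 = 0.098960 amu
Binding energy = Δm·c² = 0.098960 × 931.49 MeV/amu = 92.1803 MeV
Per nucleus in joules: 92.1803 MeV × 1.602e-13 J/MeV = 1.4767e-11 J
Per mole: 1.4767e-11 J × 6.022e23 mol⁻¹ = 8.8927e+12 J/mol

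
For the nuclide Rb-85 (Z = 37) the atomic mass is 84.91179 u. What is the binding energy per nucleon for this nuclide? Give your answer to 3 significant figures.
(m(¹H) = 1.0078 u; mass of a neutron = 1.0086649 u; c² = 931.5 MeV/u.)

The nucleus contains 37 protons and 85 − 37 = 48 neutrons.
Mass of separated nucleons = 37(1.0078) + 48(1.0086649) = 37.2886 + 48.4159152 = 85.7045152 u
Mass defect Δm = 85.7045152 − 84.91179 = 0.7927252 u
Binding energy = Δm·c² = 0.7927252 × 931.5 MeV/u = 738.424 MeV
Dividing by A = 85 gives 8.687 MeV per nucleon.

8.69 MeV/nucleon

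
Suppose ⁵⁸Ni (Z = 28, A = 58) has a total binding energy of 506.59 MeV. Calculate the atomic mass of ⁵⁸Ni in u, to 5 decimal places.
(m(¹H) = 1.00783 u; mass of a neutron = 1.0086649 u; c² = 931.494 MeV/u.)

57.93534 u

Mass defect = 506.59 MeV / (931.494 MeV/u) = 0.5438468 u
Constituent mass = 28(1.00783) + 30(1.0086649) = 58.4791870 u
Atomic mass = 58.4791870 − 0.5438468 = 57.9353402 u ≈ 57.93534 u (to 5 decimal places)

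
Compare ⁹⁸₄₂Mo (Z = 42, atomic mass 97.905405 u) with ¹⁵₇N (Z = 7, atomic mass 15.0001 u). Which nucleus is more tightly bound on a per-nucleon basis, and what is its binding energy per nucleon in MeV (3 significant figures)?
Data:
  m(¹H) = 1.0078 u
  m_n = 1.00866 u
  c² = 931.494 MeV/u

⁹⁸₄₂Mo; 8.62 MeV/nucleon

⁹⁸₄₂Mo: Σm = 42(1.0078) + 56(1.00866) = 98.81256 u; Δm = 0.907155 u; E_B = 845.01 MeV; E_B/A = 8.623 MeV
¹⁵₇N: Σm = 7(1.0078) + 8(1.00866) = 15.12388 u; Δm = 0.12378 u; E_B = 115.30 MeV; E_B/A = 7.687 MeV
⁹⁸₄₂Mo has the higher binding energy per nucleon, so it is the more tightly bound nucleus.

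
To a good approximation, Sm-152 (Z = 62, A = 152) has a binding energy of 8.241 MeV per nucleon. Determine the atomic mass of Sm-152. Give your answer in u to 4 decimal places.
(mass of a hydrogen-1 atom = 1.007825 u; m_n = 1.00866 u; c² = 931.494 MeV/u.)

Total binding energy = 152 × 8.241 = 1252.632 MeV
Mass defect = 1252.632 MeV / (931.494 MeV/u) = 1.344756 u
Constituent mass = 62(1.007825) + 90(1.00866) = 153.264550 u
Atomic mass = 153.264550 − 1.344756 = 151.919794 u ≈ 151.9198 u (to 4 decimal places)

151.9198 u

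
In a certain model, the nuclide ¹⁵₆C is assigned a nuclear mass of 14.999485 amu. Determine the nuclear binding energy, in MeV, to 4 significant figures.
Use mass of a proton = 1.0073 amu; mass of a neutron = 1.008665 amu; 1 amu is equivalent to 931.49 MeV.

With 6 protons and 9 neutrons (A = 15):
Total constituent mass: 6 × 1.0073 + 9 × 1.008665 = 15.121785 amu
Mass defect Δm = 15.121785 − 14.999485 = 0.122300 amu
E_B = 0.122300 × 931.49 = 113.921 MeV

113.9 MeV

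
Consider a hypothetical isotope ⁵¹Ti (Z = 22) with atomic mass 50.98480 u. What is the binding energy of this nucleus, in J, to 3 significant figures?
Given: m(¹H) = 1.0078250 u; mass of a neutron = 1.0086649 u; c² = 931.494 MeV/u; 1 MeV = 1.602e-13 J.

Σm = 22·m(¹H) + 29·m_n = 22.1721500 + 29.2512821 = 51.4234321 u
Mass defect Δm = 51.4234321 − 50.98480 = 0.4386321 u
Binding energy = Δm·c² = 0.4386321 × 931.494 MeV/u = 408.583 MeV
In joules: 408.583 MeV × 1.602e-13 J/MeV = 6.5455e-11 J

6.55e-11 J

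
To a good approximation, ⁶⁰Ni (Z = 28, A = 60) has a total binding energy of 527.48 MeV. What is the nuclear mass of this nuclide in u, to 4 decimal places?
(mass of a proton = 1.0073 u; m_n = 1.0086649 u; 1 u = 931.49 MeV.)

59.9154 u

Mass defect = 527.48 MeV / (931.49 MeV/u) = 0.566276 u
Constituent mass = 28(1.0073) + 32(1.0086649) = 60.4816768 u
Nuclear mass = 60.4816768 − 0.566276 = 59.9154008 u ≈ 59.9154 u (to 4 decimal places)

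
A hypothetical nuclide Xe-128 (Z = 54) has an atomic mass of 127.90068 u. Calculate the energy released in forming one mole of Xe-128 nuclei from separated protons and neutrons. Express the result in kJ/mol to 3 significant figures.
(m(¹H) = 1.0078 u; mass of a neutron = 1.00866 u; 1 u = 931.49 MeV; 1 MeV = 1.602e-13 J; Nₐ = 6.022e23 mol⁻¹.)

1.04e+11 kJ/mol

The nucleus contains 54 protons and 128 − 54 = 74 neutrons.
Mass of separated nucleons = 54(1.0078) + 74(1.00866) = 54.4212 + 74.64084 = 129.06204 u
Mass defect Δm = 129.06204 − 127.90068 = 1.16136 u
Converting to energy: 1.16136 u × 931.49 MeV/u = 1081.80 MeV
Per nucleus in joules: 1081.80 MeV × 1.602e-13 J/MeV = 1.7330e-10 J
Per mole: 1.7330e-10 J × 6.022e23 mol⁻¹ = 1.0436e+14 J/mol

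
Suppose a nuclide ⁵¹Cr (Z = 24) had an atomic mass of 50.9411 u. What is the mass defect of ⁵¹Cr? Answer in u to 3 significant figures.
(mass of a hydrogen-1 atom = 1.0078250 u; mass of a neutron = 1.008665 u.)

0.481 u

The nucleus contains 24 protons and 51 − 24 = 27 neutrons.
Total constituent mass: 24 × 1.0078250 + 27 × 1.008665 = 51.4217550 u
The mass defect is 51.4217550 − 50.9411 = 0.4806550 u.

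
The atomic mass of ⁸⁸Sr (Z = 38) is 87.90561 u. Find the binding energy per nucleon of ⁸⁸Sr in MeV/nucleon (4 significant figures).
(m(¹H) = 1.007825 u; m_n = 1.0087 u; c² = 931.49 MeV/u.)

8.751 MeV/nucleon

The nucleus contains 38 protons and 88 − 38 = 50 neutrons.
Σm = 38·m(¹H) + 50·m_n = 38.297350 + 50.4350 = 88.732350 u
Mass defect Δm = 88.732350 − 87.90561 = 0.826740 u
Binding energy = Δm·c² = 0.826740 × 931.49 MeV/u = 770.100 MeV
Per nucleon: 770.100 / 88 = 8.751 MeV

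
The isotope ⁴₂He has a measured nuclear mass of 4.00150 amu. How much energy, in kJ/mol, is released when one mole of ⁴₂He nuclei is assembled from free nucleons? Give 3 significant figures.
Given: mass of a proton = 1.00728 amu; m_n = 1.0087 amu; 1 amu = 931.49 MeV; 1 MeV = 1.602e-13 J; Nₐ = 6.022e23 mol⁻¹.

Σm = 2·m_p + 2·m_n = 2.01456 + 2.0174 = 4.03196 amu
Δm = 4.03196 − 4.00150 = 0.03046 amu
E_B = 0.03046 × 931.49 = 28.3732 MeV
Per nucleus in joules: 28.3732 MeV × 1.602e-13 J/MeV = 4.5454e-12 J
Per mole: 4.5454e-12 J × 6.022e23 mol⁻¹ = 2.7372e+12 J/mol

2.74e+09 kJ/mol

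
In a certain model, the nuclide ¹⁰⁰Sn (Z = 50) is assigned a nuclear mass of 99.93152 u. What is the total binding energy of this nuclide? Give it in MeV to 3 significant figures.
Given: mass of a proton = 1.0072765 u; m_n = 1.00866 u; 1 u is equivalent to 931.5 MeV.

806 MeV

Mass of separated nucleons = 50(1.0072765) + 50(1.00866) = 50.3638250 + 50.43300 = 100.7968250 u
Δm = 100.7968250 − 99.93152 = 0.8653050 u
Binding energy = Δm·c² = 0.8653050 × 931.5 MeV/u = 806.032 MeV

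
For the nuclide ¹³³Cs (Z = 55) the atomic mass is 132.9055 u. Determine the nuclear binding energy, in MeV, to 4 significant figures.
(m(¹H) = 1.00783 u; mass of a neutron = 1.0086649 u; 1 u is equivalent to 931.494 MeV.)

1119 MeV

Mass of separated nucleons = 55(1.00783) + 78(1.0086649) = 55.43065 + 78.6758622 = 134.1065122 u
Δm = 134.1065122 − 132.9055 = 1.2010122 u
Converting to energy: 1.2010122 u × 931.494 MeV/u = 1118.74 MeV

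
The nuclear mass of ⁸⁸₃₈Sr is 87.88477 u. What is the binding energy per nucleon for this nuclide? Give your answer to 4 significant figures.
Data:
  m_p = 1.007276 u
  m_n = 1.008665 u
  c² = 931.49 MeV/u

Total constituent mass: 38 × 1.007276 + 50 × 1.008665 = 88.709738 u
The mass defect is 88.709738 − 87.88477 = 0.824968 u.
Converting to energy: 0.824968 u × 931.49 MeV/u = 768.449 MeV
BE/A = 768.449 MeV / 88 = 8.732 MeV/nucleon

8.732 MeV/nucleon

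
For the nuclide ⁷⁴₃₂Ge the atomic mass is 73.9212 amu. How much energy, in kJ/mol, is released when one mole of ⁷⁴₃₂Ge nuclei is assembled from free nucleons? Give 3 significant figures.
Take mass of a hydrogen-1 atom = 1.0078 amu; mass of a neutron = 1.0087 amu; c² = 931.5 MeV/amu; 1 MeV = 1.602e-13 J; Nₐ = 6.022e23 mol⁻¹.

6.23e+10 kJ/mol

With 32 protons and 42 neutrons (A = 74):
Mass of separated nucleons = 32(1.0078) + 42(1.0087) = 32.2496 + 42.3654 = 74.6150 amu
Mass defect Δm = 74.6150 − 73.9212 = 0.6938 amu
Binding energy = Δm·c² = 0.6938 × 931.5 MeV/amu = 646.275 MeV
Per nucleus in joules: 646.275 MeV × 1.602e-13 J/MeV = 1.0353e-10 J
Per mole: 1.0353e-10 J × 6.022e23 mol⁻¹ = 6.2346e+13 J/mol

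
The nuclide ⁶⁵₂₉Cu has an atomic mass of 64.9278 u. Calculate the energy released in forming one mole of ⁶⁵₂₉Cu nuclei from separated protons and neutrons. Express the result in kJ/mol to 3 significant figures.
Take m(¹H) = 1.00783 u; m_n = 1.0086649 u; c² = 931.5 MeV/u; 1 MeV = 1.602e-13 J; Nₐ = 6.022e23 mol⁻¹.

With 29 protons and 36 neutrons (A = 65):
Mass of separated nucleons = 29(1.00783) + 36(1.0086649) = 29.22707 + 36.3119364 = 65.5390064 u
Δm = 65.5390064 − 64.9278 = 0.6112064 u
Binding energy = Δm·c² = 0.6112064 × 931.5 MeV/u = 569.339 MeV
Per nucleus in joules: 569.339 MeV × 1.602e-13 J/MeV = 9.1208e-11 J
Per mole: 9.1208e-11 J × 6.022e23 mol⁻¹ = 5.4925e+13 J/mol

5.49e+10 kJ/mol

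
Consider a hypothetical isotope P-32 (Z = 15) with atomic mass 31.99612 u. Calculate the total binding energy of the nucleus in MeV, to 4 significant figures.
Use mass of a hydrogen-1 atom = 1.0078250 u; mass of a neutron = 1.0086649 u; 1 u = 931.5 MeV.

Mass of separated nucleons = 15(1.0078250) + 17(1.0086649) = 15.1173750 + 17.1473033 = 32.2646783 u
The mass defect is 32.2646783 − 31.99612 = 0.2685583 u.
E_B = 0.2685583 × 931.5 = 250.162 MeV

250.2 MeV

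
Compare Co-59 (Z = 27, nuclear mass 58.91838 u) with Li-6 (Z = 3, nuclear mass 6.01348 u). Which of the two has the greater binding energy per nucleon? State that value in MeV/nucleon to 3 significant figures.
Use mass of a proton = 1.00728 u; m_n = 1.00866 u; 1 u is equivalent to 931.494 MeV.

Co-59; 8.77 MeV/nucleon

Co-59: Σm = 27(1.00728) + 32(1.00866) = 59.47368 u; Δm = 0.55530 u; E_B = 517.26 MeV; E_B/A = 8.767 MeV
Li-6: Σm = 3(1.00728) + 3(1.00866) = 6.04782 u; Δm = 0.03434 u; E_B = 31.988 MeV; E_B/A = 5.331 MeV
Co-59 has the higher binding energy per nucleon, so it is the more tightly bound nucleus.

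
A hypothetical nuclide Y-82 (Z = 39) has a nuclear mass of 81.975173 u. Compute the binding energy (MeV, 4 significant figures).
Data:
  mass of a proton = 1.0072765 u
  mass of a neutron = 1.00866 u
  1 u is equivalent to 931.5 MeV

Total constituent mass: 39 × 1.0072765 + 43 × 1.00866 = 82.6561635 u
Mass defect Δm = 82.6561635 − 81.975173 = 0.6809905 u
E_B = 0.6809905 × 931.5 = 634.343 MeV

634.3 MeV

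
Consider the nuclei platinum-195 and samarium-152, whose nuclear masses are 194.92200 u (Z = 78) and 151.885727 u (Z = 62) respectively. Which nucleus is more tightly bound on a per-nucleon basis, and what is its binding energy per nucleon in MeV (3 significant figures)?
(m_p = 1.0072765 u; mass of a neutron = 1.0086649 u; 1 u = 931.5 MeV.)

platinum-195: Σm = 78(1.0072765) + 117(1.0086649) = 196.5813603 u; Δm = 1.6593603 u; E_B = 1545.7 MeV; E_B/A = 7.927 MeV
samarium-152: Σm = 62(1.0072765) + 90(1.0086649) = 153.2309840 u; Δm = 1.3452570 u; E_B = 1253.1 MeV; E_B/A = 8.244 MeV
samarium-152 has the higher binding energy per nucleon, so it is the more tightly bound nucleus.

samarium-152; 8.24 MeV/nucleon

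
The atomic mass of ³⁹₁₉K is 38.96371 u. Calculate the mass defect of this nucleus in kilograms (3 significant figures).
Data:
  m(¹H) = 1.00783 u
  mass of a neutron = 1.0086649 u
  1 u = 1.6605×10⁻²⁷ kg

5.95e-28 kg

Z = 19, so N = A − Z = 39 − 19 = 20.
Mass of separated nucleons = 19(1.00783) + 20(1.0086649) = 19.14877 + 20.1732980 = 39.3220680 u
Δm = 39.3220680 − 38.96371 = 0.3583580 u
In SI units: 0.3583580 u × 1.6605×10⁻²⁷ kg/u = 5.9505e-28 kg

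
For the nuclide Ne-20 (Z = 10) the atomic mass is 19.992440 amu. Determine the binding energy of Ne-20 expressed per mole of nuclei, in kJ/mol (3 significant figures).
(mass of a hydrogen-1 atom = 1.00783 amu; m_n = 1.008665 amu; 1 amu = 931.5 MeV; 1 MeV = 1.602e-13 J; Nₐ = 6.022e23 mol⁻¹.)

Mass of separated nucleons = 10(1.00783) + 10(1.008665) = 10.07830 + 10.086650 = 20.164950 amu
The mass defect is 20.164950 − 19.992440 = 0.172510 amu.
Converting to energy: 0.172510 amu × 931.5 MeV/amu = 160.693 MeV
Per nucleus in joules: 160.693 MeV × 1.602e-13 J/MeV = 2.5743e-11 J
Per mole: 2.5743e-11 J × 6.022e23 mol⁻¹ = 1.5502e+13 J/mol

1.55e+10 kJ/mol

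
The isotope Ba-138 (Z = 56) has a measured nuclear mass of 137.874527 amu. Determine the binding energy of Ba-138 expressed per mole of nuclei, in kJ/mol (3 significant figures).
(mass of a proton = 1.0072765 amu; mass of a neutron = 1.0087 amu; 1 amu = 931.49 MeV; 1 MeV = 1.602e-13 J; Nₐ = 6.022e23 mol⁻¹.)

1.12e+11 kJ/mol

The nucleus contains 56 protons and 138 − 56 = 82 neutrons.
Total constituent mass: 56 × 1.0072765 + 82 × 1.0087 = 139.1208840 amu
Δm = 139.1208840 − 137.874527 = 1.2463570 amu
Converting to energy: 1.2463570 amu × 931.49 MeV/amu = 1160.97 MeV
Per nucleus in joules: 1160.97 MeV × 1.602e-13 J/MeV = 1.8599e-10 J
Per mole: 1.8599e-10 J × 6.022e23 mol⁻¹ = 1.1200e+14 J/mol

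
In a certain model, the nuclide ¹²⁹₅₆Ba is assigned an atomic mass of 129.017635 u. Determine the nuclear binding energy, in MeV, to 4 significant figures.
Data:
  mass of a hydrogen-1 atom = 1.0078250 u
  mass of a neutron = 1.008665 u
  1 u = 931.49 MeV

981.0 MeV

Z = 56, so N = A − Z = 129 − 56 = 73.
Mass of separated nucleons = 56(1.0078250) + 73(1.008665) = 56.4382000 + 73.632545 = 130.0707450 u
Δm = 130.0707450 − 129.017635 = 1.0531100 u
E_B = 1.0531100 × 931.49 = 980.961 MeV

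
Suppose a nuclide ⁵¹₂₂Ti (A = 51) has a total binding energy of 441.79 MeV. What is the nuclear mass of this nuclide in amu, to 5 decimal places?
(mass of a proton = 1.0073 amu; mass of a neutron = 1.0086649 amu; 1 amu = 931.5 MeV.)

50.93760 amu

Mass defect = 441.79 MeV / (931.5 MeV/amu) = 0.4742780 amu
Constituent mass = 22(1.0073) + 29(1.0086649) = 51.4118821 amu
Nuclear mass = 51.4118821 − 0.4742780 = 50.9376041 amu ≈ 50.93760 amu (to 5 decimal places)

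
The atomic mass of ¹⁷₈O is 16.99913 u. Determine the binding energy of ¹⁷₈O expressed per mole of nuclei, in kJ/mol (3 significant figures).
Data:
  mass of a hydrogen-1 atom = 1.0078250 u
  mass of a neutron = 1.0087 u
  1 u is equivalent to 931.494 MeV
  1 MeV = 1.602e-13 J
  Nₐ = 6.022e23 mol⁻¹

The nucleus contains 8 protons and 17 − 8 = 9 neutrons.
Total constituent mass: 8 × 1.0078250 + 9 × 1.0087 = 17.1409000 u
Mass defect Δm = 17.1409000 − 16.99913 = 0.1417700 u
Binding energy = Δm·c² = 0.1417700 × 931.494 MeV/u = 132.058 MeV
Per nucleus in joules: 132.058 MeV × 1.602e-13 J/MeV = 2.1156e-11 J
Per mole: 2.1156e-11 J × 6.022e23 mol⁻¹ = 1.2740e+13 J/mol

1.27e+10 kJ/mol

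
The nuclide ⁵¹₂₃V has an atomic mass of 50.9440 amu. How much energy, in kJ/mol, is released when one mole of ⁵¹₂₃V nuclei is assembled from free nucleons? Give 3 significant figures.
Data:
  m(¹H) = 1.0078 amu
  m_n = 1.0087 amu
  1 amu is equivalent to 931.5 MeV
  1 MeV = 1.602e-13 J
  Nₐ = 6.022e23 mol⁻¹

Z = 23, so N = A − Z = 51 − 23 = 28.
Total constituent mass: 23 × 1.0078 + 28 × 1.0087 = 51.4230 amu
Mass defect Δm = 51.4230 − 50.9440 = 0.4790 amu
Binding energy = Δm·c² = 0.4790 × 931.5 MeV/amu = 446.189 MeV
Per nucleus in joules: 446.189 MeV × 1.602e-13 J/MeV = 7.1479e-11 J
Per mole: 7.1479e-11 J × 6.022e23 mol⁻¹ = 4.3045e+13 J/mol

4.30e+10 kJ/mol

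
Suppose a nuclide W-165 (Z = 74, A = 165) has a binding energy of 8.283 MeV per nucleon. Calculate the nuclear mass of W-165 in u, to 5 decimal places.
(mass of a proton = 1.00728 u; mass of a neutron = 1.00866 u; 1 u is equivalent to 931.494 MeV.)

Total binding energy = 165 × 8.283 = 1366.695 MeV
Mass defect = 1366.695 MeV / (931.494 MeV/u) = 1.4672075 u
Constituent mass = 74(1.00728) + 91(1.00866) = 166.32678 u
Nuclear mass = 166.32678 − 1.4672075 = 164.8595725 u ≈ 164.85957 u (to 5 decimal places)

164.85957 u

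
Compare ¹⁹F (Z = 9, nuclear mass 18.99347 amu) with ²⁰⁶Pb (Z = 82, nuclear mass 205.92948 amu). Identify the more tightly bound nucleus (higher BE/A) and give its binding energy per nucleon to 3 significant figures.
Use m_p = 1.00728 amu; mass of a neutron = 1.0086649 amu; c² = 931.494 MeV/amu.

²⁰⁶Pb; 7.88 MeV/nucleon

¹⁹F: Σm = 9(1.00728) + 10(1.0086649) = 19.1521690 amu; Δm = 0.1586990 amu; E_B = 147.827 MeV; E_B/A = 7.780 MeV
²⁰⁶Pb: Σm = 82(1.00728) + 124(1.0086649) = 207.6714076 amu; Δm = 1.7419276 amu; E_B = 1622.6 MeV; E_B/A = 7.877 MeV
²⁰⁶Pb has the higher binding energy per nucleon, so it is the more tightly bound nucleus.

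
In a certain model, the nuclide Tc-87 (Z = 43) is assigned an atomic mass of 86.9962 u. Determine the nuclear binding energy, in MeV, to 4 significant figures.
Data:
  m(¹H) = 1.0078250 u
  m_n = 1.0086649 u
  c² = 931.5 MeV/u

Mass of separated nucleons = 43(1.0078250) + 44(1.0086649) = 43.3364750 + 44.3812556 = 87.7177306 u
Δm = 87.7177306 − 86.9962 = 0.7215306 u
E_B = 0.7215306 × 931.5 = 672.106 MeV

672.1 MeV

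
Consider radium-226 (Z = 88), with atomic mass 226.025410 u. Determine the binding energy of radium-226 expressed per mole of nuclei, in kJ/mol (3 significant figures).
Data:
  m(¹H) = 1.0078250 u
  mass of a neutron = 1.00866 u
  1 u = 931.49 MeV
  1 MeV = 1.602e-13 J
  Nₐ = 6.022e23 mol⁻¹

With 88 protons and 138 neutrons (A = 226):
Σm = 88·m(¹H) + 138·m_n = 88.6886000 + 139.19508 = 227.8836800 u
The mass defect is 227.8836800 − 226.025410 = 1.8582700 u.
Converting to energy: 1.8582700 u × 931.49 MeV/u = 1730.96 MeV
Per nucleus in joules: 1730.96 MeV × 1.602e-13 J/MeV = 2.7730e-10 J
Per mole: 2.7730e-10 J × 6.022e23 mol⁻¹ = 1.6699e+14 J/mol

1.67e+11 kJ/mol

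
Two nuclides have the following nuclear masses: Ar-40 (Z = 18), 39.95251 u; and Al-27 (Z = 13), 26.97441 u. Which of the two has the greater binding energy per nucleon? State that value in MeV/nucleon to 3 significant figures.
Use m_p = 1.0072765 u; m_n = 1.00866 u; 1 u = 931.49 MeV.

Ar-40; 8.59 MeV/nucleon

Ar-40: Σm = 18(1.0072765) + 22(1.00866) = 40.3214970 u; Δm = 0.3689870 u; E_B = 343.71 MeV; E_B/A = 8.593 MeV
Al-27: Σm = 13(1.0072765) + 14(1.00866) = 27.2158345 u; Δm = 0.2414245 u; E_B = 224.88 MeV; E_B/A = 8.329 MeV
Ar-40 has the higher binding energy per nucleon, so it is the more tightly bound nucleus.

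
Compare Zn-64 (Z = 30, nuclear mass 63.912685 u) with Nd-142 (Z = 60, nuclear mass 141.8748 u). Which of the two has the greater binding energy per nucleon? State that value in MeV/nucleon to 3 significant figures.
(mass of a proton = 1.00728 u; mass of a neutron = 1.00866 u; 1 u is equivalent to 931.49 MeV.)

Zn-64; 8.73 MeV/nucleon

Zn-64: Σm = 30(1.00728) + 34(1.00866) = 64.51284 u; Δm = 0.600155 u; E_B = 559.038 MeV; E_B/A = 8.73497 MeV
Nd-142: Σm = 60(1.00728) + 82(1.00866) = 143.14692 u; Δm = 1.27212 u; E_B = 1184.967 MeV; E_B/A = 8.3448 MeV
Zn-64 has the higher binding energy per nucleon, so it is the more tightly bound nucleus.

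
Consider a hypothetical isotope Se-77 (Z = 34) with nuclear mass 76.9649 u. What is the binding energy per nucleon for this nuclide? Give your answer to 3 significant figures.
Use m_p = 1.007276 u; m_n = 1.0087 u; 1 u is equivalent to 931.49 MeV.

7.94 MeV/nucleon

Total constituent mass: 34 × 1.007276 + 43 × 1.0087 = 77.621484 u
Δm = 77.621484 − 76.9649 = 0.656584 u
Converting to energy: 0.656584 u × 931.49 MeV/u = 611.601 MeV
Per nucleon: 611.601 / 77 = 7.943 MeV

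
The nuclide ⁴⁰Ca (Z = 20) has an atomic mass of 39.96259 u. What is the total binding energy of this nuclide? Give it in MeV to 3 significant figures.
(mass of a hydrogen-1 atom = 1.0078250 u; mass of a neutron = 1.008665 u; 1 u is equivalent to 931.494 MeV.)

342 MeV

Σm = 20·m(¹H) + 20·m_n = 20.1565000 + 20.173300 = 40.3298000 u
The mass defect is 40.3298000 − 39.96259 = 0.3672100 u.
E_B = 0.3672100 × 931.494 = 342.054 MeV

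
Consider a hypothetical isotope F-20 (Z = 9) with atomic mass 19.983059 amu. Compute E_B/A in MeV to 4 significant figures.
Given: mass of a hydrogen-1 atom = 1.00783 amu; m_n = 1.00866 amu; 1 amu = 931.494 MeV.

8.508 MeV/nucleon

Σm = 9·m(¹H) + 11·m_n = 9.07047 + 11.09526 = 20.16573 amu
The mass defect is 20.16573 − 19.983059 = 0.182671 amu.
E_B = 0.182671 × 931.494 = 170.157 MeV
Per nucleon: 170.157 / 20 = 8.508 MeV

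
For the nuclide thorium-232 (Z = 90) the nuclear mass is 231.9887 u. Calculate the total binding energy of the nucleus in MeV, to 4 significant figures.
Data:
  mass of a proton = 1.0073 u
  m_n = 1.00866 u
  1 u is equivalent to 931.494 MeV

With 90 protons and 142 neutrons (A = 232):
Total constituent mass: 90 × 1.0073 + 142 × 1.00866 = 233.88672 u
Mass defect Δm = 233.88672 − 231.9887 = 1.89802 u
Binding energy = Δm·c² = 1.89802 × 931.494 MeV/u = 1767.99 MeV

1768 MeV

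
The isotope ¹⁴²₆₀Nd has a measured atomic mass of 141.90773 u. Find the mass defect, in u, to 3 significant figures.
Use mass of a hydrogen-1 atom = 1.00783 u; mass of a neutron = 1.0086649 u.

The nucleus contains 60 protons and 142 − 60 = 82 neutrons.
Σm = 60·m(¹H) + 82·m_n = 60.46980 + 82.7105218 = 143.1803218 u
Mass defect Δm = 143.1803218 − 141.90773 = 1.2725918 u

1.27 u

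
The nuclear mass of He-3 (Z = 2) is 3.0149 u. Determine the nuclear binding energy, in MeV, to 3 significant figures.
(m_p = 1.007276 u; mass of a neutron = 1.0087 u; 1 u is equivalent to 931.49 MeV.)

7.78 MeV

Mass of separated nucleons = 2(1.007276) + 1(1.0087) = 2.014552 + 1.0087 = 3.023252 u
The mass defect is 3.023252 − 3.0149 = 0.008352 u.
Converting to energy: 0.008352 u × 931.49 MeV/u = 7.77980 MeV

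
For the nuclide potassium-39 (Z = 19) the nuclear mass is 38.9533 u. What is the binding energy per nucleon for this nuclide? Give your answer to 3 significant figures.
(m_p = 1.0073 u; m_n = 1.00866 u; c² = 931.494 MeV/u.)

Z = 19, so N = A − Z = 39 − 19 = 20.
Mass of separated nucleons = 19(1.0073) + 20(1.00866) = 19.1387 + 20.17320 = 39.31190 u
The mass defect is 39.31190 − 38.9533 = 0.35860 u.
Converting to energy: 0.35860 u × 931.494 MeV/u = 334.034 MeV
BE/A = 334.034 MeV / 39 = 8.56497 MeV/nucleon

8.56 MeV/nucleon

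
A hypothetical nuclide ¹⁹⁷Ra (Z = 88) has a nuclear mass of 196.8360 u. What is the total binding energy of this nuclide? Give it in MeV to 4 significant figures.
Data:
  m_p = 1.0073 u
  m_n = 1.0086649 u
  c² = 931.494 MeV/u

1631 MeV

Σm = 88·m_p + 109·m_n = 88.6424 + 109.9444741 = 198.5868741 u
Mass defect Δm = 198.5868741 − 196.8360 = 1.7508741 u
Binding energy = Δm·c² = 1.7508741 × 931.494 MeV/u = 1630.93 MeV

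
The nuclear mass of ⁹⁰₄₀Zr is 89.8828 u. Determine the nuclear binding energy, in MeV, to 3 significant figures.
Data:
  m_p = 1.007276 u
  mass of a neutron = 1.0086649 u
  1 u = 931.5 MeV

With 40 protons and 50 neutrons (A = 90):
Mass of separated nucleons = 40(1.007276) + 50(1.0086649) = 40.291040 + 50.4332450 = 90.7242850 u
The mass defect is 90.7242850 − 89.8828 = 0.8414850 u.
Binding energy = Δm·c² = 0.8414850 × 931.5 MeV/u = 783.843 MeV

784 MeV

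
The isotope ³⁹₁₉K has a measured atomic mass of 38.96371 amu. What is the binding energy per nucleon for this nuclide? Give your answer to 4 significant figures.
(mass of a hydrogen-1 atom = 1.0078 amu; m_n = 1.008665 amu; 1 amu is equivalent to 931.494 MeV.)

Z = 19, so N = A − Z = 39 − 19 = 20.
Mass of separated nucleons = 19(1.0078) + 20(1.008665) = 19.1482 + 20.173300 = 39.321500 amu
Mass defect Δm = 39.321500 − 38.96371 = 0.357790 amu
Binding energy = Δm·c² = 0.357790 × 931.494 MeV/amu = 333.279 MeV
Dividing by A = 39 gives 8.546 MeV per nucleon.

8.546 MeV/nucleon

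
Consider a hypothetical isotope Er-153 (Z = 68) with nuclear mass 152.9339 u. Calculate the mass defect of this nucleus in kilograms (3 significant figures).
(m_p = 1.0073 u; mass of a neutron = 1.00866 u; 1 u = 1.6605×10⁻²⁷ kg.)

2.16e-27 kg

The nucleus contains 68 protons and 153 − 68 = 85 neutrons.
Σm = 68·m_p + 85·m_n = 68.4964 + 85.73610 = 154.23250 u
Mass defect Δm = 154.23250 − 152.9339 = 1.29860 u
In SI units: 1.29860 u × 1.6605×10⁻²⁷ kg/u = 2.1563e-27 kg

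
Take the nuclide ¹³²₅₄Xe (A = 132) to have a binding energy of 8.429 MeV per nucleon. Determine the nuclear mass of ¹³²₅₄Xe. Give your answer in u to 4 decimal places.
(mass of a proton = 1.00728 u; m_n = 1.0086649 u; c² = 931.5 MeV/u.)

Total binding energy = 132 × 8.429 = 1112.628 MeV
Mass defect = 1112.628 MeV / (931.5 MeV/u) = 1.194448 u
Constituent mass = 54(1.00728) + 78(1.0086649) = 133.0689822 u
Nuclear mass = 133.0689822 − 1.194448 = 131.8745342 u ≈ 131.8745 u (to 4 decimal places)

131.8745 u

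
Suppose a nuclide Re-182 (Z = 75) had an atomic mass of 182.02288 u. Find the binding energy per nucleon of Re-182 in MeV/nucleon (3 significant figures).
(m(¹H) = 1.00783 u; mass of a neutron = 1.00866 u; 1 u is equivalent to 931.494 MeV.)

Σm = 75·m(¹H) + 107·m_n = 75.58725 + 107.92662 = 183.51387 u
Mass defect Δm = 183.51387 − 182.02288 = 1.49099 u
E_B = 1.49099 × 931.494 = 1388.85 MeV
Per nucleon: 1388.85 / 182 = 7.631 MeV

7.63 MeV/nucleon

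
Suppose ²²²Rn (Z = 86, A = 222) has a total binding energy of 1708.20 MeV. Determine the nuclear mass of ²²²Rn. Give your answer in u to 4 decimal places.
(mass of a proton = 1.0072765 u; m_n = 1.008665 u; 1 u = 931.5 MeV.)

Mass defect = 1708.20 MeV / (931.5 MeV/u) = 1.833816 u
Constituent mass = 86(1.0072765) + 136(1.008665) = 223.8042190 u
Nuclear mass = 223.8042190 − 1.833816 = 221.9704030 u ≈ 221.9704 u (to 4 decimal places)

221.9704 u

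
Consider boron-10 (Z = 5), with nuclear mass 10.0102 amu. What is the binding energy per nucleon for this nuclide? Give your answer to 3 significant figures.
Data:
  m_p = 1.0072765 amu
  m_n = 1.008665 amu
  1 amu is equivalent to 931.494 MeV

Σm = 5·m_p + 5·m_n = 5.0363825 + 5.043325 = 10.0797075 amu
Mass defect Δm = 10.0797075 − 10.0102 = 0.0695075 amu
Binding energy = Δm·c² = 0.0695075 × 931.494 MeV/amu = 64.7458 MeV
BE/A = 64.7458 MeV / 10 = 6.4746 MeV/nucleon

6.47 MeV/nucleon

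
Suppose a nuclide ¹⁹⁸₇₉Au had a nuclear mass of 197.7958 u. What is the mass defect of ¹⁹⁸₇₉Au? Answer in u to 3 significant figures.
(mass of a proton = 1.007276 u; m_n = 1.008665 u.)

1.81 u

Mass of separated nucleons = 79(1.007276) + 119(1.008665) = 79.574804 + 120.031135 = 199.605939 u
Mass defect Δm = 199.605939 − 197.7958 = 1.810139 u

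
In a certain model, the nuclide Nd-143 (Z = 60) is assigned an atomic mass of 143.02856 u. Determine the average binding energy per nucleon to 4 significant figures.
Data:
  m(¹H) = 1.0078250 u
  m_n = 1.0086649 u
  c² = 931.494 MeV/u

7.557 MeV/nucleon

Σm = 60·m(¹H) + 83·m_n = 60.4695000 + 83.7191867 = 144.1886867 u
Δm = 144.1886867 − 143.02856 = 1.1601267 u
Binding energy = Δm·c² = 1.1601267 × 931.494 MeV/u = 1080.65 MeV
Per nucleon: 1080.65 / 143 = 7.557 MeV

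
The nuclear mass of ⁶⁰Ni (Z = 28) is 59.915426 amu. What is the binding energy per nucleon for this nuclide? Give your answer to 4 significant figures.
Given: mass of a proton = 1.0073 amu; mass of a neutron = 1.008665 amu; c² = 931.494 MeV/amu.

The nucleus contains 28 protons and 60 − 28 = 32 neutrons.
Mass of separated nucleons = 28(1.0073) + 32(1.008665) = 28.2044 + 32.277280 = 60.481680 amu
Δm = 60.481680 − 59.915426 = 0.566254 amu
E_B = 0.566254 × 931.494 = 527.462 MeV
Dividing by A = 60 gives 8.791 MeV per nucleon.

8.791 MeV/nucleon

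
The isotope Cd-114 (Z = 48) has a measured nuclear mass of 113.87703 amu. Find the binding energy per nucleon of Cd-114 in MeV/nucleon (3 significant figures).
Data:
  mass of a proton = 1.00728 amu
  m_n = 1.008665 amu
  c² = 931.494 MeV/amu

With 48 protons and 66 neutrons (A = 114):
Total constituent mass: 48 × 1.00728 + 66 × 1.008665 = 114.921330 amu
Mass defect Δm = 114.921330 − 113.87703 = 1.044300 amu
E_B = 1.044300 × 931.494 = 972.759 MeV
Per nucleon: 972.759 / 114 = 8.533 MeV

8.53 MeV/nucleon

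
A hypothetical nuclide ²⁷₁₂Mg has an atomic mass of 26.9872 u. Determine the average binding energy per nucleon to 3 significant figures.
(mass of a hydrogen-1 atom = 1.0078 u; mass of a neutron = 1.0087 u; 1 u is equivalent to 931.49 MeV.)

Z = 12, so N = A − Z = 27 − 12 = 15.
Σm = 12·m(¹H) + 15·m_n = 12.0936 + 15.1305 = 27.2241 u
The mass defect is 27.2241 − 26.9872 = 0.2369 u.
Converting to energy: 0.2369 u × 931.49 MeV/u = 220.670 MeV
Dividing by A = 27 gives 8.173 MeV per nucleon.

8.17 MeV/nucleon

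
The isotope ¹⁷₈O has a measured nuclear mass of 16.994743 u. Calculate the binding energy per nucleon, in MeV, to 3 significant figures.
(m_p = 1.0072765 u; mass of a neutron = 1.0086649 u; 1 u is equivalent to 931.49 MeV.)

Z = 8, so N = A − Z = 17 − 8 = 9.
Σm = 8·m_p + 9·m_n = 8.0582120 + 9.0779841 = 17.1361961 u
Mass defect Δm = 17.1361961 − 16.994743 = 0.1414531 u
Binding energy = Δm·c² = 0.1414531 × 931.49 MeV/u = 131.762 MeV
Dividing by A = 17 gives 7.751 MeV per nucleon.

7.75 MeV/nucleon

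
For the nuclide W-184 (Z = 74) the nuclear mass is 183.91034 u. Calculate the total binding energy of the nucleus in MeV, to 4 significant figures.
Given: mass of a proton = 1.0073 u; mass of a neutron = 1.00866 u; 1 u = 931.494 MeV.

1474 MeV

Total constituent mass: 74 × 1.0073 + 110 × 1.00866 = 185.49280 u
Δm = 185.49280 − 183.91034 = 1.58246 u
Converting to energy: 1.58246 u × 931.494 MeV/u = 1474.05 MeV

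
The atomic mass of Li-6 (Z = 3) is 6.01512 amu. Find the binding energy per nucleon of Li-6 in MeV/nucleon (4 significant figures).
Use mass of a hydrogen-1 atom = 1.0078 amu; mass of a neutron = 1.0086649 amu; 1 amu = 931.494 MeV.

5.321 MeV/nucleon

Z = 3, so N = A − Z = 6 − 3 = 3.
Total constituent mass: 3 × 1.0078 + 3 × 1.0086649 = 6.0493947 amu
Δm = 6.0493947 − 6.01512 = 0.0342747 amu
E_B = 0.0342747 × 931.494 = 31.9267 MeV
BE/A = 31.9267 MeV / 6 = 5.321 MeV/nucleon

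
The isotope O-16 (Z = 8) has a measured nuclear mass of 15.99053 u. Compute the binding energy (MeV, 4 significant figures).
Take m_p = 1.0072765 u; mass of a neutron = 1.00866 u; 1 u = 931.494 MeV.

Z = 8, so N = A − Z = 16 − 8 = 8.
Total constituent mass: 8 × 1.0072765 + 8 × 1.00866 = 16.1274920 u
Δm = 16.1274920 − 15.99053 = 0.1369620 u
Binding energy = Δm·c² = 0.1369620 × 931.494 MeV/u = 127.579 MeV

127.6 MeV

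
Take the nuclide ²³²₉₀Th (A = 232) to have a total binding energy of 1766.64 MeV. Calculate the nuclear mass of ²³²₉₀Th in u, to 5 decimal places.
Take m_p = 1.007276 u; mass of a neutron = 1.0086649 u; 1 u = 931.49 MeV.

Mass defect = 1766.64 MeV / (931.49 MeV/u) = 1.8965743 u
Constituent mass = 90(1.007276) + 142(1.0086649) = 233.8852558 u
Nuclear mass = 233.8852558 − 1.8965743 = 231.9886815 u ≈ 231.98868 u (to 5 decimal places)

231.98868 u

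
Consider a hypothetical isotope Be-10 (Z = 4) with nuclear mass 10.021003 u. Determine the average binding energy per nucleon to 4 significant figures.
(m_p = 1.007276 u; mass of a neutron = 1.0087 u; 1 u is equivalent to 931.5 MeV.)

With 4 protons and 6 neutrons (A = 10):
Total constituent mass: 4 × 1.007276 + 6 × 1.0087 = 10.081304 u
Δm = 10.081304 − 10.021003 = 0.060301 u
Converting to energy: 0.060301 u × 931.5 MeV/u = 56.1704 MeV
Dividing by A = 10 gives 5.617 MeV per nucleon.

5.617 MeV/nucleon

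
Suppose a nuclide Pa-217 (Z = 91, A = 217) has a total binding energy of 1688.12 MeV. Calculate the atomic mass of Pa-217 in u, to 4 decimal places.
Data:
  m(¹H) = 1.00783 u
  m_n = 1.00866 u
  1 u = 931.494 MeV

Mass defect = 1688.12 MeV / (931.494 MeV/u) = 1.812271 u
Constituent mass = 91(1.00783) + 126(1.00866) = 218.80369 u
Atomic mass = 218.80369 − 1.812271 = 216.991419 u ≈ 216.9914 u (to 4 decimal places)

216.9914 u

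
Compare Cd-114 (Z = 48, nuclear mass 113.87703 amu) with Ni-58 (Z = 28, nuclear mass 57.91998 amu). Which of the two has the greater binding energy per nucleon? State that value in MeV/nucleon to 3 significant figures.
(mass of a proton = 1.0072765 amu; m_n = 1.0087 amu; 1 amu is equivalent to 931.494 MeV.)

Cd-114: Σm = 48(1.0072765) + 66(1.0087) = 114.9234720 amu; Δm = 1.0464420 amu; E_B = 974.75 MeV; E_B/A = 8.550 MeV
Ni-58: Σm = 28(1.0072765) + 30(1.0087) = 58.4647420 amu; Δm = 0.5447620 amu; E_B = 507.44 MeV; E_B/A = 8.749 MeV
Ni-58 has the higher binding energy per nucleon, so it is the more tightly bound nucleus.

Ni-58; 8.75 MeV/nucleon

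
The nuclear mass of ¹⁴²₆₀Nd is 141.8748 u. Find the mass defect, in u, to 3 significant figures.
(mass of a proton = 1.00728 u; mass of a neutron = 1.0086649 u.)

1.27 u

Total constituent mass: 60 × 1.00728 + 82 × 1.0086649 = 143.1473218 u
The mass defect is 143.1473218 − 141.8748 = 1.2725218 u.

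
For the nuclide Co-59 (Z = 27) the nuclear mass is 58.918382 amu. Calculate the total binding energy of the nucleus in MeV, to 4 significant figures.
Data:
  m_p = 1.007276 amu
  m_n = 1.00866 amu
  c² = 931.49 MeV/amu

517.2 MeV

Z = 27, so N = A − Z = 59 − 27 = 32.
Mass of separated nucleons = 27(1.007276) + 32(1.00866) = 27.196452 + 32.27712 = 59.473572 amu
The mass defect is 59.473572 − 58.918382 = 0.555190 amu.
Converting to energy: 0.555190 amu × 931.49 MeV/amu = 517.154 MeV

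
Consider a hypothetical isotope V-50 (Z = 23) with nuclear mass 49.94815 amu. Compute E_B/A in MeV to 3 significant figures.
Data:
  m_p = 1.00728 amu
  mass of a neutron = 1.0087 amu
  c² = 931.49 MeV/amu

8.46 MeV/nucleon

With 23 protons and 27 neutrons (A = 50):
Σm = 23·m_p + 27·m_n = 23.16744 + 27.2349 = 50.40234 amu
The mass defect is 50.40234 − 49.94815 = 0.45419 amu.
Binding energy = Δm·c² = 0.45419 × 931.49 MeV/amu = 423.073 MeV
BE/A = 423.073 MeV / 50 = 8.461 MeV/nucleon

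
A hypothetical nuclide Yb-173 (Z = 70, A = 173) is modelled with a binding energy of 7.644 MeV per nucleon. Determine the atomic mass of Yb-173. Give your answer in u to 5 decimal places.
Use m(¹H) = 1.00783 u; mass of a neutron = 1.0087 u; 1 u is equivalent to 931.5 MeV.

173.02454 u

Total binding energy = 173 × 7.644 = 1322.412 MeV
Mass defect = 1322.412 MeV / (931.5 MeV/u) = 1.4196586 u
Constituent mass = 70(1.00783) + 103(1.0087) = 174.44420 u
Atomic mass = 174.44420 − 1.4196586 = 173.0245414 u ≈ 173.02454 u (to 5 decimal places)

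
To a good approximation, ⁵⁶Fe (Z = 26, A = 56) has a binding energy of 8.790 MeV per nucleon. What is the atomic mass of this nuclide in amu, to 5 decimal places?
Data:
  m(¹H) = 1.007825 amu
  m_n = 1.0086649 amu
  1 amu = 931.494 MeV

55.93496 amu

Total binding energy = 56 × 8.790 = 492.240 MeV
Mass defect = 492.240 MeV / (931.494 MeV/amu) = 0.5284414 amu
Constituent mass = 26(1.007825) + 30(1.0086649) = 56.4633970 amu
Atomic mass = 56.4633970 − 0.5284414 = 55.9349556 amu ≈ 55.93496 amu (to 5 decimal places)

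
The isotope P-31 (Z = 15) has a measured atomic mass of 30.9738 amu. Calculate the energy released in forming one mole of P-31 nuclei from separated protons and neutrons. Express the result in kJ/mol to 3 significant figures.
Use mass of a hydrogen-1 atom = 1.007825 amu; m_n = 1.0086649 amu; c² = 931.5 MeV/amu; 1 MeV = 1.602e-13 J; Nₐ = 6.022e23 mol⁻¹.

2.54e+10 kJ/mol

Z = 15, so N = A − Z = 31 − 15 = 16.
Mass of separated nucleons = 15(1.007825) + 16(1.0086649) = 15.117375 + 16.1386384 = 31.2560134 amu
Mass defect Δm = 31.2560134 − 30.9738 = 0.2822134 amu
Binding energy = Δm·c² = 0.2822134 × 931.5 MeV/amu = 262.882 MeV
Per nucleus in joules: 262.882 MeV × 1.602e-13 J/MeV = 4.2114e-11 J
Per mole: 4.2114e-11 J × 6.022e23 mol⁻¹ = 2.5361e+13 J/mol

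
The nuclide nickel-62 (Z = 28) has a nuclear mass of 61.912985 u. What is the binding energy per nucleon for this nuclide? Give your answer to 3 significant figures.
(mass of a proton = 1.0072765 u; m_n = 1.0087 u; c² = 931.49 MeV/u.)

With 28 protons and 34 neutrons (A = 62):
Σm = 28·m_p + 34·m_n = 28.2037420 + 34.2958 = 62.4995420 u
Mass defect Δm = 62.4995420 − 61.912985 = 0.5865570 u
Converting to energy: 0.5865570 u × 931.49 MeV/u = 546.372 MeV
BE/A = 546.372 MeV / 62 = 8.812 MeV/nucleon

8.81 MeV/nucleon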